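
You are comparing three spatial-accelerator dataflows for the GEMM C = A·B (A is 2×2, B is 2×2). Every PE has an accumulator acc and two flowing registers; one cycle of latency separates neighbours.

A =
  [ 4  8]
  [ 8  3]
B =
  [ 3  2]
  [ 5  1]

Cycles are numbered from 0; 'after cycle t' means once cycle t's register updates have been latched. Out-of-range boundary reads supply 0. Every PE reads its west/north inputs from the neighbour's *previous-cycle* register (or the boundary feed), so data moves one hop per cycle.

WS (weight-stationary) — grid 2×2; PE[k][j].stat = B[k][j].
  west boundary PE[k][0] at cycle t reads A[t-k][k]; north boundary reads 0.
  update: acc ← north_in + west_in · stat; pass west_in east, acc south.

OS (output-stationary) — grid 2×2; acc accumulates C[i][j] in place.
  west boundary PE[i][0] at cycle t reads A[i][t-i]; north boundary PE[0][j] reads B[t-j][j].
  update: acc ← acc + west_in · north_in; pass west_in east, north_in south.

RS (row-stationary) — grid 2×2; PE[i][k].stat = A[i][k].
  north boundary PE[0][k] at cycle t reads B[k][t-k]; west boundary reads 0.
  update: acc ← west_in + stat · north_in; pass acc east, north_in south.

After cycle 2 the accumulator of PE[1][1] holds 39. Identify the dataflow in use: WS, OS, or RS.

dataflow = RS

Under WS (2×2), PE[1][1]:
  step 0 · PE1,1: acc=0; fwd→0 fwd↓0
  step 1 · PE1,1: acc=0; fwd→0 fwd↓0
  step 2 · PE1,1: acc=16; fwd→8 fwd↓16
Under OS (2×2), PE[1][1]:
  step 0 · PE1,1: acc=0; fwd→0 fwd↓0
  step 1 · PE1,1: acc=0; fwd→0 fwd↓0
  step 2 · PE1,1: acc=16; fwd→8 fwd↓2
Under RS (2×2), PE[1][1]:
  step 0 · PE1,1: acc=0; fwd→0 fwd↓0
  step 1 · PE1,1: acc=0; fwd→0 fwd↓0
  step 2 · PE1,1: acc=39; fwd→39 fwd↓5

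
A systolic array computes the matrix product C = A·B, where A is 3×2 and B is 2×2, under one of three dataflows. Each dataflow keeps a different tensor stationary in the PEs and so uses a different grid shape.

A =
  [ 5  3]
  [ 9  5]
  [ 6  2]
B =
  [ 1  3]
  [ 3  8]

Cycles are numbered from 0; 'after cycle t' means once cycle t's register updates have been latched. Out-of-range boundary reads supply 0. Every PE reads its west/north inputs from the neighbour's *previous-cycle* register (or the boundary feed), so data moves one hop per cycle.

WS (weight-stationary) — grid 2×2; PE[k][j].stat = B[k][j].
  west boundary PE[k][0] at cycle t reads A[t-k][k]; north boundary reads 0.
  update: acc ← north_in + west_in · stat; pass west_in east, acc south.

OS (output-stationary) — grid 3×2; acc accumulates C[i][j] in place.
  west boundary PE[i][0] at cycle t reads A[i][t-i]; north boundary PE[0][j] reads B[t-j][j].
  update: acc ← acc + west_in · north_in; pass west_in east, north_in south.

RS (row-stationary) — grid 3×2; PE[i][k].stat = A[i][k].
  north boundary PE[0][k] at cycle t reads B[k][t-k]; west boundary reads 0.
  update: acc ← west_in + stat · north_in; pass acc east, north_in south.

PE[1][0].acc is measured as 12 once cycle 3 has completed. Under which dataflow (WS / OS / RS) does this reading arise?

WS [2×2] PE[1][0] across cycles:
  after 0 — PE[1][0] acc=0, pass-E 0, pass-S 0
  after 1 — PE[1][0] acc=14, pass-E 3, pass-S 14
  after 2 — PE[1][0] acc=24, pass-E 5, pass-S 24
  after 3 — PE[1][0] acc=12, pass-E 2, pass-S 12
OS [3×2] PE[1][0] across cycles:
  after 0 — PE[1][0] acc=0, pass-E 0, pass-S 0
  after 1 — PE[1][0] acc=9, pass-E 9, pass-S 1
  after 2 — PE[1][0] acc=24, pass-E 5, pass-S 3
  after 3 — PE[1][0] acc=24, pass-E 0, pass-S 0
RS [3×2] PE[1][0] across cycles:
  after 0 — PE[1][0] acc=0, pass-E 0, pass-S 0
  after 1 — PE[1][0] acc=9, pass-E 9, pass-S 1
  after 2 — PE[1][0] acc=27, pass-E 27, pass-S 3
  after 3 — PE[1][0] acc=0, pass-E 0, pass-S 0

dataflow = WS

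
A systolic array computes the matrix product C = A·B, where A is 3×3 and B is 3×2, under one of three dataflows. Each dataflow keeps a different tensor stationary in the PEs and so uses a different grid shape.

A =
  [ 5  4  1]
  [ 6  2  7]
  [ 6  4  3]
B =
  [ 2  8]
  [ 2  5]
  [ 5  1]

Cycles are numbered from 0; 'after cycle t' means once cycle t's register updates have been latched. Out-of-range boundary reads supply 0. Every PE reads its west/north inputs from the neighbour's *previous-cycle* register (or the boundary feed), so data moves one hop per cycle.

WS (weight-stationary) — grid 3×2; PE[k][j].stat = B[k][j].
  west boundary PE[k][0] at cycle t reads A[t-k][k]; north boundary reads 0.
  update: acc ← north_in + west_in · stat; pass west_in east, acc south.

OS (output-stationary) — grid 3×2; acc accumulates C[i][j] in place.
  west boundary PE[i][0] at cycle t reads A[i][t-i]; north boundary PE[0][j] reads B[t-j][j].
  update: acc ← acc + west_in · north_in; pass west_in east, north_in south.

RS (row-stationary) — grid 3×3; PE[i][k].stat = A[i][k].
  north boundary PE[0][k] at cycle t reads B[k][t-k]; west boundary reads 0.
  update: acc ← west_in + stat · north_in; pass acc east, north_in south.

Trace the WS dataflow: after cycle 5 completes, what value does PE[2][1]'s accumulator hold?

WS (3×2). Following PE[2][1] plus its west/north inputs:
  @0  [1,1]  acc 0  |  →0  ↓0
  @0  [2,0]  acc 0  |  →0  ↓0
  @0  [2,1]  acc 0  |  →0  ↓0
  @1  [1,1]  acc 0  |  →0  ↓0
  @1  [2,0]  acc 0  |  →0  ↓0
  @1  [2,1]  acc 0  |  →0  ↓0
  @2  [1,1]  acc 60  |  →4  ↓60
  @2  [2,0]  acc 23  |  →1  ↓23
  @2  [2,1]  acc 0  |  →0  ↓0
  @3  [1,1]  acc 58  |  →2  ↓58
  @3  [2,0]  acc 51  |  →7  ↓51
  @3  [2,1]  acc 61  |  →1  ↓61
  @4  [1,1]  acc 68  |  →4  ↓68
  @4  [2,0]  acc 35  |  →3  ↓35
  @4  [2,1]  acc 65  |  →7  ↓65
  @5  [1,1]  acc 0  |  →0  ↓0
  @5  [2,0]  acc 0  |  →0  ↓0
  @5  [2,1]  acc 71  |  →3  ↓71

PE[2][1].acc = 71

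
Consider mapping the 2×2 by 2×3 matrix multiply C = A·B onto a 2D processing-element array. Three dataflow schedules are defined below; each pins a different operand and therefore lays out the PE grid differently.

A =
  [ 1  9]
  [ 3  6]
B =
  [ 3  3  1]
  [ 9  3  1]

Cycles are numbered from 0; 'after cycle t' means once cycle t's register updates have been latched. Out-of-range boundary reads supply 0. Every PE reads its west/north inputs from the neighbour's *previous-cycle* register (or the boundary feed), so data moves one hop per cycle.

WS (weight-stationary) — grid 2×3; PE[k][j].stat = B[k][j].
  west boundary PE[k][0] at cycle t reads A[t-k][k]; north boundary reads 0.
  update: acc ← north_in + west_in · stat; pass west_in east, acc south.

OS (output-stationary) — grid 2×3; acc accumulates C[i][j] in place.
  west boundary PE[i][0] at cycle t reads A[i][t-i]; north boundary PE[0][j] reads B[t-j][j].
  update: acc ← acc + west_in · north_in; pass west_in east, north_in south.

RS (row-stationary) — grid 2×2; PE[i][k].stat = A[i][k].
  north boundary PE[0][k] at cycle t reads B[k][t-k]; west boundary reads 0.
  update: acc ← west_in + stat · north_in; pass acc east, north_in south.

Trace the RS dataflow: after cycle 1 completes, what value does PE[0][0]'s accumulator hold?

PE[0][0].acc = 3

RS (2×2). Following PE[0][0] plus its west/north inputs:
  after 0 — PE[0][0] acc=3, pass-E 3, pass-S 3
  after 1 — PE[0][0] acc=3, pass-E 3, pass-S 3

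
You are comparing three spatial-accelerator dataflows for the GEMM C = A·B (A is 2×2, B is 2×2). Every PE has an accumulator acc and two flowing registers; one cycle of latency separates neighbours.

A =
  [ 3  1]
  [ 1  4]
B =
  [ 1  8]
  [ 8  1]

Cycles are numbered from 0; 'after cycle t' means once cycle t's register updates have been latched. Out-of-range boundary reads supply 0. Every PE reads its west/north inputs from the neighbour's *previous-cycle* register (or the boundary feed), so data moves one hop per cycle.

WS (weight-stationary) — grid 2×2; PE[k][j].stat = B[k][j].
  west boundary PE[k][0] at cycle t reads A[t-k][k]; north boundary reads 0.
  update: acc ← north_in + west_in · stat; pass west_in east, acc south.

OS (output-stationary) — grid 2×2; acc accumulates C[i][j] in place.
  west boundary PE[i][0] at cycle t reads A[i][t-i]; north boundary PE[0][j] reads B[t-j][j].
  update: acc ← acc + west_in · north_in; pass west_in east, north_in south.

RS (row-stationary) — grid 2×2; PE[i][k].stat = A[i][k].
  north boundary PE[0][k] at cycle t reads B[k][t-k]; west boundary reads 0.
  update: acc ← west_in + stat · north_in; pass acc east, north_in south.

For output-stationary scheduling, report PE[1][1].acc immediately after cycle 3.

OS on a 2×2 grid — tracing PE[1][1] and its feeders:
  0: (0,1).acc=0  regs=<0,0>
  0: (1,0).acc=0  regs=<0,0>
  0: (1,1).acc=0  regs=<0,0>
  1: (0,1).acc=24  regs=<3,8>
  1: (1,0).acc=1  regs=<1,1>
  1: (1,1).acc=0  regs=<0,0>
  2: (0,1).acc=25  regs=<1,1>
  2: (1,0).acc=33  regs=<4,8>
  2: (1,1).acc=8  regs=<1,8>
  3: (0,1).acc=25  regs=<0,0>
  3: (1,0).acc=33  regs=<0,0>
  3: (1,1).acc=12  regs=<4,1>

PE[1][1].acc = 12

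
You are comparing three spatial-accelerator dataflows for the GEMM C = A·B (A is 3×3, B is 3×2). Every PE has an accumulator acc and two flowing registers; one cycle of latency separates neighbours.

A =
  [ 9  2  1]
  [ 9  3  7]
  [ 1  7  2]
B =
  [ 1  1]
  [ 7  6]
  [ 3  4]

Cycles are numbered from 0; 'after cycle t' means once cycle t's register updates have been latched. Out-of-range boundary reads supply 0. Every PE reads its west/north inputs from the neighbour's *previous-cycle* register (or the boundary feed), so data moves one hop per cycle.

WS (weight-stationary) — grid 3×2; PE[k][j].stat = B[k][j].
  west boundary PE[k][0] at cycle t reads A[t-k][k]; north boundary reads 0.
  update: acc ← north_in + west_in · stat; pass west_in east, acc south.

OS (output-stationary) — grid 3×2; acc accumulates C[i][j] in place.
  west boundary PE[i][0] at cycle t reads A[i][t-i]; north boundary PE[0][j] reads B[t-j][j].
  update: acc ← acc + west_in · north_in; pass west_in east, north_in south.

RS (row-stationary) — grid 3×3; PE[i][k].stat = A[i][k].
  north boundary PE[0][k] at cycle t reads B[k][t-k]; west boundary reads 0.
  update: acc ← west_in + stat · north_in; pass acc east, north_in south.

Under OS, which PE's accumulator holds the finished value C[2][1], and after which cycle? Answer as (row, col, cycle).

Under OS, C[2][1] lands at PE[2][1]:
  [0] (2,1) acc=0 (h:0 v:0)
  [1] (2,1) acc=0 (h:0 v:0)
  [2] (2,1) acc=0 (h:0 v:0)
  [3] (2,1) acc=1 (h:1 v:1)
  [4] (2,1) acc=43 (h:7 v:6)
  [5] (2,1) acc=51 (h:2 v:4)

(row, col, cycle) = (2, 1, 5)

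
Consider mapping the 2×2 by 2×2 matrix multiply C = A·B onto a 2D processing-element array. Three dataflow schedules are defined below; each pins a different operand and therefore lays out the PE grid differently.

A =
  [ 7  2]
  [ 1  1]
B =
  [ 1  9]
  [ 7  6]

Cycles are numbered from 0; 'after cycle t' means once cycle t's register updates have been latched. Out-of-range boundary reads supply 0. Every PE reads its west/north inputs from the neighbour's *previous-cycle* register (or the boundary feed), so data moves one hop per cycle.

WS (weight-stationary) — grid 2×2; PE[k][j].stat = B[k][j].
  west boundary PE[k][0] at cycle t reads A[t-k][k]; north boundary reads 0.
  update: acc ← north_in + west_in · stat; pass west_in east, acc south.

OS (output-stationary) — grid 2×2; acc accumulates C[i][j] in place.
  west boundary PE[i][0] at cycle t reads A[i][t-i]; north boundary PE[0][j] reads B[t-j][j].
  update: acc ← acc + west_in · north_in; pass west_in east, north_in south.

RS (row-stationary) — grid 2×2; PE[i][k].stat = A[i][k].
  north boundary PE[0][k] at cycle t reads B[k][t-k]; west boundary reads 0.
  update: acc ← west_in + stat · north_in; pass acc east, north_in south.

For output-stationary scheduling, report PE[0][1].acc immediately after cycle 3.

PE[0][1].acc = 75

Tracing OS — 2×2 array, target PE[0][1]:
  cycle 0: PE[0][0] → acc 7, east 7, south 1
  cycle 0: PE[0][1] → acc 0, east 0, south 0
  cycle 1: PE[0][0] → acc 21, east 2, south 7
  cycle 1: PE[0][1] → acc 63, east 7, south 9
  cycle 2: PE[0][0] → acc 21, east 0, south 0
  cycle 2: PE[0][1] → acc 75, east 2, south 6
  cycle 3: PE[0][0] → acc 21, east 0, south 0
  cycle 3: PE[0][1] → acc 75, east 0, south 0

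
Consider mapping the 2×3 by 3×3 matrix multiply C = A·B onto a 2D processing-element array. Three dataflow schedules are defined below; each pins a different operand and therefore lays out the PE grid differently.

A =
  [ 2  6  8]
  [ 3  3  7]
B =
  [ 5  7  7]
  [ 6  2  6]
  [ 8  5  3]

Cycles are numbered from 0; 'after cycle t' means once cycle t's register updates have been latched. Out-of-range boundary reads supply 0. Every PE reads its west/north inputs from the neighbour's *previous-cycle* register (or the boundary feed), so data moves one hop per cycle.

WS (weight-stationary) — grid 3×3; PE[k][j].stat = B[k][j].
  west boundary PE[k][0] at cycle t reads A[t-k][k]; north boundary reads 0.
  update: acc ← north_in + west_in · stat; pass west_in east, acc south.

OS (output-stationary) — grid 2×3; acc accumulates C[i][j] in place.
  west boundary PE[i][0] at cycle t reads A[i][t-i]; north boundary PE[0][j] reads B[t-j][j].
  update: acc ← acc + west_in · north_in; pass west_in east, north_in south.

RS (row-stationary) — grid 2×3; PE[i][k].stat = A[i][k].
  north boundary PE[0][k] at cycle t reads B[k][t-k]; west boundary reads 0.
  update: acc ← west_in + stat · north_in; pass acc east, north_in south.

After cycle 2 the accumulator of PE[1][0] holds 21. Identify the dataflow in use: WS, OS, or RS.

Under WS (3×3), PE[1][0]:
  0: (1,0).acc=0  regs=<0,0>
  1: (1,0).acc=46  regs=<6,46>
  2: (1,0).acc=33  regs=<3,33>
Under OS (2×3), PE[1][0]:
  0: (1,0).acc=0  regs=<0,0>
  1: (1,0).acc=15  regs=<3,5>
  2: (1,0).acc=33  regs=<3,6>
Under RS (2×3), PE[1][0]:
  0: (1,0).acc=0  regs=<0,0>
  1: (1,0).acc=15  regs=<15,5>
  2: (1,0).acc=21  regs=<21,7>

dataflow = RS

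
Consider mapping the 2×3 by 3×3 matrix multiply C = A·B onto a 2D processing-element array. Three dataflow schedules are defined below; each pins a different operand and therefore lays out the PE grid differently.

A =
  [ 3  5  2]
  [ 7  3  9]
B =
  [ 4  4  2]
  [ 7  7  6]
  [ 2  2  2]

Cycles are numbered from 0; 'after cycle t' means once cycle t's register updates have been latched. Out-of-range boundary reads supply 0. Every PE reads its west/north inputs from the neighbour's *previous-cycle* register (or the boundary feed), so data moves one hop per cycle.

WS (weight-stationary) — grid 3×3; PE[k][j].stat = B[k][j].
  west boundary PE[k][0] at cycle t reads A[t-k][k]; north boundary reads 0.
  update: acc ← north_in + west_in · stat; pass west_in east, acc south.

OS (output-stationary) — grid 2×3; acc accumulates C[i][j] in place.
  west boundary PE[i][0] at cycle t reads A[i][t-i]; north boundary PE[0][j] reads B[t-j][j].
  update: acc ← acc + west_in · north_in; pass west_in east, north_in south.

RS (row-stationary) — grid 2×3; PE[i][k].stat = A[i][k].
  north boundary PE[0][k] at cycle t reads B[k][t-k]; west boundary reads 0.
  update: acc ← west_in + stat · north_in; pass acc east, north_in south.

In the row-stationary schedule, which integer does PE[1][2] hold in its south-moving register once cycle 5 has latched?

register = 2

RS (2×3). Following PE[1][2] plus its west/north inputs:
  step 0 · PE0,2: acc=0; fwd→0 fwd↓0
  step 0 · PE1,1: acc=0; fwd→0 fwd↓0
  step 0 · PE1,2: acc=0; fwd→0 fwd↓0
  step 1 · PE0,2: acc=0; fwd→0 fwd↓0
  step 1 · PE1,1: acc=0; fwd→0 fwd↓0
  step 1 · PE1,2: acc=0; fwd→0 fwd↓0
  step 2 · PE0,2: acc=51; fwd→51 fwd↓2
  step 2 · PE1,1: acc=49; fwd→49 fwd↓7
  step 2 · PE1,2: acc=0; fwd→0 fwd↓0
  step 3 · PE0,2: acc=51; fwd→51 fwd↓2
  step 3 · PE1,1: acc=49; fwd→49 fwd↓7
  step 3 · PE1,2: acc=67; fwd→67 fwd↓2
  step 4 · PE0,2: acc=40; fwd→40 fwd↓2
  step 4 · PE1,1: acc=32; fwd→32 fwd↓6
  step 4 · PE1,2: acc=67; fwd→67 fwd↓2
  step 5 · PE0,2: acc=0; fwd→0 fwd↓0
  step 5 · PE1,1: acc=0; fwd→0 fwd↓0
  step 5 · PE1,2: acc=50; fwd→50 fwd↓2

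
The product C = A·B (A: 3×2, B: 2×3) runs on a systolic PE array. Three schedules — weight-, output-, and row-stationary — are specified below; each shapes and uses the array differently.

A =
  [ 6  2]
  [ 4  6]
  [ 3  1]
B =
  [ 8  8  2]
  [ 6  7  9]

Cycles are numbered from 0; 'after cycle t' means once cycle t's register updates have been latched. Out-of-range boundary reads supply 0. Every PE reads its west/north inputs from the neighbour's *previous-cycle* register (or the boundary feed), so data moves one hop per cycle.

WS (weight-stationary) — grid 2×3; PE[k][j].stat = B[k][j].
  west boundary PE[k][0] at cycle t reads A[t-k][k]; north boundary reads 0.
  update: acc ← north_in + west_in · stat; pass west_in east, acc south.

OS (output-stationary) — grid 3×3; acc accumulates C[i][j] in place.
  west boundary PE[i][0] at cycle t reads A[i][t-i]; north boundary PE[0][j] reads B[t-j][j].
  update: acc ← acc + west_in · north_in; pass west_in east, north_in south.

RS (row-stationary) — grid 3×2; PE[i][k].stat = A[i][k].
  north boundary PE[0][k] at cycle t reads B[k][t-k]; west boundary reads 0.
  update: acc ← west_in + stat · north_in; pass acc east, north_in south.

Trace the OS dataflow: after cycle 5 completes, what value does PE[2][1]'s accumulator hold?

OS (3×3). Following PE[2][1] plus its west/north inputs:
  0: (1,1).acc=0  regs=<0,0>
  0: (2,0).acc=0  regs=<0,0>
  0: (2,1).acc=0  regs=<0,0>
  1: (1,1).acc=0  regs=<0,0>
  1: (2,0).acc=0  regs=<0,0>
  1: (2,1).acc=0  regs=<0,0>
  2: (1,1).acc=32  regs=<4,8>
  2: (2,0).acc=24  regs=<3,8>
  2: (2,1).acc=0  regs=<0,0>
  3: (1,1).acc=74  regs=<6,7>
  3: (2,0).acc=30  regs=<1,6>
  3: (2,1).acc=24  regs=<3,8>
  4: (1,1).acc=74  regs=<0,0>
  4: (2,0).acc=30  regs=<0,0>
  4: (2,1).acc=31  regs=<1,7>
  5: (1,1).acc=74  regs=<0,0>
  5: (2,0).acc=30  regs=<0,0>
  5: (2,1).acc=31  regs=<0,0>

PE[2][1].acc = 31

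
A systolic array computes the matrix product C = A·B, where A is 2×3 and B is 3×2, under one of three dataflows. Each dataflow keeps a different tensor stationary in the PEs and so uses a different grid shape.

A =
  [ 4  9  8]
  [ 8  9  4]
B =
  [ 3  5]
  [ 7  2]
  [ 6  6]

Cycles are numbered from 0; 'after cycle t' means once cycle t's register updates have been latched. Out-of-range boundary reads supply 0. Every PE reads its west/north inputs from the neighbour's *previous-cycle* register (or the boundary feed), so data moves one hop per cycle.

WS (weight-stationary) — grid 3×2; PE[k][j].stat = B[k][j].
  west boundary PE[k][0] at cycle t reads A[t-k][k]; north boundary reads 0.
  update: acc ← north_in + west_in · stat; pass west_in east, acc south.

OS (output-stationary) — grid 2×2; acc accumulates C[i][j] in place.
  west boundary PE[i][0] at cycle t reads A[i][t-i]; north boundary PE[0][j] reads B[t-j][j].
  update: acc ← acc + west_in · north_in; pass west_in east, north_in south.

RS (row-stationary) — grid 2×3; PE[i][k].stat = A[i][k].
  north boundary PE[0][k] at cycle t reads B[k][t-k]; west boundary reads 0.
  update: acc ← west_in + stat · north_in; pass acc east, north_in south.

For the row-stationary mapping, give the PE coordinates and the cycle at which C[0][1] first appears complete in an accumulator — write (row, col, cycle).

(row, col, cycle) = (0, 2, 3)

Under RS, C[0][1] lands at PE[0][2]:
  step 0 · PE0,2: acc=0; fwd→0 fwd↓0
  step 1 · PE0,2: acc=0; fwd→0 fwd↓0
  step 2 · PE0,2: acc=123; fwd→123 fwd↓6
  step 3 · PE0,2: acc=86; fwd→86 fwd↓6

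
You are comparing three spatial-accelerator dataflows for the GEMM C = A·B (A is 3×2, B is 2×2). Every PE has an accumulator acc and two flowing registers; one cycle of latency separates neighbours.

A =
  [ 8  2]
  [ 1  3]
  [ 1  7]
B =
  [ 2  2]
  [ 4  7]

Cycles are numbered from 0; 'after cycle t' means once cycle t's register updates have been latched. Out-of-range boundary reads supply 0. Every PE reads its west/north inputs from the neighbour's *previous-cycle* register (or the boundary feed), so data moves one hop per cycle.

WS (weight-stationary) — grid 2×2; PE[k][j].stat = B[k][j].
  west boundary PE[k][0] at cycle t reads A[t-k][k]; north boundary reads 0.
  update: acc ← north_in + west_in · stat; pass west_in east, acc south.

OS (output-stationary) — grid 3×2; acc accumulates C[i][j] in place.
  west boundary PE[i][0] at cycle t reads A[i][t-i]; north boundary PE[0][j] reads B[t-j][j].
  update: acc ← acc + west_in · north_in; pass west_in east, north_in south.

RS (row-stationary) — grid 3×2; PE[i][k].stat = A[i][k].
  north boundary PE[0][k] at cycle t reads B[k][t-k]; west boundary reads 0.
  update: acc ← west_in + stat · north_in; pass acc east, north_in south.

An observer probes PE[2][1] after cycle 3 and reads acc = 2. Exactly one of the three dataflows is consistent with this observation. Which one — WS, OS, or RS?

dataflow = OS

WS (2×2): PE[2][1] does not exist.
— OS: 3×2; PE[2][1] trace:
  t=0 PE[2][1]: acc=0 h=0 v=0
  t=1 PE[2][1]: acc=0 h=0 v=0
  t=2 PE[2][1]: acc=0 h=0 v=0
  t=3 PE[2][1]: acc=2 h=1 v=2
— RS: 3×2; PE[2][1] trace:
  t=0 PE[2][1]: acc=0 h=0 v=0
  t=1 PE[2][1]: acc=0 h=0 v=0
  t=2 PE[2][1]: acc=0 h=0 v=0
  t=3 PE[2][1]: acc=30 h=30 v=4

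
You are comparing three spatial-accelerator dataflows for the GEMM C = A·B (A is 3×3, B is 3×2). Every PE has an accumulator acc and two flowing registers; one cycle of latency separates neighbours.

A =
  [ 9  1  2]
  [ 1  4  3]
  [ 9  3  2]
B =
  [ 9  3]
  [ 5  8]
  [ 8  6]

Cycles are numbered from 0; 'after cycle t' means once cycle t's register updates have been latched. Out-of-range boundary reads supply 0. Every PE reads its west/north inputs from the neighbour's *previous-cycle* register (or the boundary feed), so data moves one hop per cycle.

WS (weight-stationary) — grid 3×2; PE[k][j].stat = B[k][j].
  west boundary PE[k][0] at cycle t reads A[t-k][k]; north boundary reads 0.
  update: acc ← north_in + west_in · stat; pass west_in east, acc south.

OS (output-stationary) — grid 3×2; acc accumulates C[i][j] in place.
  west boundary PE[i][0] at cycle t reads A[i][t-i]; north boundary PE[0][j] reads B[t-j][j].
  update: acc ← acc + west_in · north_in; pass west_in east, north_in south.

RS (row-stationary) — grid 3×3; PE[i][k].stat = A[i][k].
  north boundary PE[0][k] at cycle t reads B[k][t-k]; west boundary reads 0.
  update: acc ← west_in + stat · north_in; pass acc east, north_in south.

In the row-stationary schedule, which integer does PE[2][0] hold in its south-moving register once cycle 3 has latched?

register = 3

RS (3×3). Following PE[2][0] plus its west/north inputs:
  c0 r1c0: 0 / 0 / 0
  c0 r2c0: 0 / 0 / 0
  c1 r1c0: 9 / 9 / 9
  c1 r2c0: 0 / 0 / 0
  c2 r1c0: 3 / 3 / 3
  c2 r2c0: 81 / 81 / 9
  c3 r1c0: 0 / 0 / 0
  c3 r2c0: 27 / 27 / 3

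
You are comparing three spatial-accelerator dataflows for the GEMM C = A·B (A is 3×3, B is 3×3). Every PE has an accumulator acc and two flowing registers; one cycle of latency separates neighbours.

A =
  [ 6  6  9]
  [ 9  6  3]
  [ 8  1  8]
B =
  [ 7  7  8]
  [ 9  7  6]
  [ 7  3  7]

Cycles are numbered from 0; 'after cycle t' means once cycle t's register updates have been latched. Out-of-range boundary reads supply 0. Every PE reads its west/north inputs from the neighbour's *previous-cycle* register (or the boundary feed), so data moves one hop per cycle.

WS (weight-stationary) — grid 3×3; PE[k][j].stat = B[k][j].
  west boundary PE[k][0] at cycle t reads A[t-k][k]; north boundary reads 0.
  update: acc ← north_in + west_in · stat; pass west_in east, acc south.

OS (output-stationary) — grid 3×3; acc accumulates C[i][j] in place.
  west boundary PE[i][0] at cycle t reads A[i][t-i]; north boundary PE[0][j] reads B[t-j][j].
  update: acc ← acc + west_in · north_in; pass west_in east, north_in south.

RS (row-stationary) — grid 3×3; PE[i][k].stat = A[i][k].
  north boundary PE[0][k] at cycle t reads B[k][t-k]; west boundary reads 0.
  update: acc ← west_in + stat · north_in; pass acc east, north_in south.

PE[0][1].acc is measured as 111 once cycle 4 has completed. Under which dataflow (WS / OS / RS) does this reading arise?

dataflow = OS

Under WS (3×3), PE[0][1]:
  cycle 0: PE[0][1] → acc 0, east 0, south 0
  cycle 1: PE[0][1] → acc 42, east 6, south 42
  cycle 2: PE[0][1] → acc 63, east 9, south 63
  cycle 3: PE[0][1] → acc 56, east 8, south 56
  cycle 4: PE[0][1] → acc 0, east 0, south 0
Under OS (3×3), PE[0][1]:
  cycle 0: PE[0][1] → acc 0, east 0, south 0
  cycle 1: PE[0][1] → acc 42, east 6, south 7
  cycle 2: PE[0][1] → acc 84, east 6, south 7
  cycle 3: PE[0][1] → acc 111, east 9, south 3
  cycle 4: PE[0][1] → acc 111, east 0, south 0
Under RS (3×3), PE[0][1]:
  cycle 0: PE[0][1] → acc 0, east 0, south 0
  cycle 1: PE[0][1] → acc 96, east 96, south 9
  cycle 2: PE[0][1] → acc 84, east 84, south 7
  cycle 3: PE[0][1] → acc 84, east 84, south 6
  cycle 4: PE[0][1] → acc 0, east 0, south 0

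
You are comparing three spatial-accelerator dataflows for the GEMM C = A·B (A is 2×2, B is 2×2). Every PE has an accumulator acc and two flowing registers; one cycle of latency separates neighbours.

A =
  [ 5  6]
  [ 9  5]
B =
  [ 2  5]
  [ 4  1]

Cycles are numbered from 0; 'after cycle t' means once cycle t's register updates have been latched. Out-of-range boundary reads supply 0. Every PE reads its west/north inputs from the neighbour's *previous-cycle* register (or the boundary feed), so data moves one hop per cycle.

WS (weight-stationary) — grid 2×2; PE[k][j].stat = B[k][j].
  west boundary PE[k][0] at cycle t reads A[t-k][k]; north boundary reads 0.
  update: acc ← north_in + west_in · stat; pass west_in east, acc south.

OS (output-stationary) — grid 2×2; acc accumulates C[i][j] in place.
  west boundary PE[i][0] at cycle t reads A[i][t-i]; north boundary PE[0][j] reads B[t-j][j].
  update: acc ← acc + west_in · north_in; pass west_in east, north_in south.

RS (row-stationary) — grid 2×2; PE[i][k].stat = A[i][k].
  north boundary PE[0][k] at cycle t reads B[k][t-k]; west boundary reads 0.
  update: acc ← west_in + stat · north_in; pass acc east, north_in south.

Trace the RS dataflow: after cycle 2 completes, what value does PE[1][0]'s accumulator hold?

PE[1][0].acc = 45

RS on a 2×2 grid — tracing PE[1][0] and its feeders:
  cycle 0: PE[0][0] → acc 10, east 10, south 2
  cycle 0: PE[1][0] → acc 0, east 0, south 0
  cycle 1: PE[0][0] → acc 25, east 25, south 5
  cycle 1: PE[1][0] → acc 18, east 18, south 2
  cycle 2: PE[0][0] → acc 0, east 0, south 0
  cycle 2: PE[1][0] → acc 45, east 45, south 5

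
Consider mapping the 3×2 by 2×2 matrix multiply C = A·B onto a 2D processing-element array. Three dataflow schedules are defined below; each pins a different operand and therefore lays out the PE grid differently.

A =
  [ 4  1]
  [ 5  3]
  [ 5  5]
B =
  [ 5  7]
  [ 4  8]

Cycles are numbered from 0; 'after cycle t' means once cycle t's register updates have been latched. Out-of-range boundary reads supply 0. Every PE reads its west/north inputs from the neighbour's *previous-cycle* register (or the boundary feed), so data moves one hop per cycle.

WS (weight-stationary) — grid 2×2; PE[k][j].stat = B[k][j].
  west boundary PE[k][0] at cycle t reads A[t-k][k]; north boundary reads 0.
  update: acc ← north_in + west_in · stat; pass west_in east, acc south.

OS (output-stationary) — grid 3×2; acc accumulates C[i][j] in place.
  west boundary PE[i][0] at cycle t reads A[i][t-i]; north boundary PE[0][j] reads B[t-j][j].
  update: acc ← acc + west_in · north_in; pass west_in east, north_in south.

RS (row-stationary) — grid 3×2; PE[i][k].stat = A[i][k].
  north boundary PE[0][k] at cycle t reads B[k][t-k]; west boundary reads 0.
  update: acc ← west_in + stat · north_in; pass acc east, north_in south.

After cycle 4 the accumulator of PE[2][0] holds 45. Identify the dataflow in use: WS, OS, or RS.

WS: PE[2][0] is outside its 2×2 grid.
OS [3×2] PE[2][0] across cycles:
  step 0 · PE2,0: acc=0; fwd→0 fwd↓0
  step 1 · PE2,0: acc=0; fwd→0 fwd↓0
  step 2 · PE2,0: acc=25; fwd→5 fwd↓5
  step 3 · PE2,0: acc=45; fwd→5 fwd↓4
  step 4 · PE2,0: acc=45; fwd→0 fwd↓0
RS [3×2] PE[2][0] across cycles:
  step 0 · PE2,0: acc=0; fwd→0 fwd↓0
  step 1 · PE2,0: acc=0; fwd→0 fwd↓0
  step 2 · PE2,0: acc=25; fwd→25 fwd↓5
  step 3 · PE2,0: acc=35; fwd→35 fwd↓7
  step 4 · PE2,0: acc=0; fwd→0 fwd↓0

dataflow = OS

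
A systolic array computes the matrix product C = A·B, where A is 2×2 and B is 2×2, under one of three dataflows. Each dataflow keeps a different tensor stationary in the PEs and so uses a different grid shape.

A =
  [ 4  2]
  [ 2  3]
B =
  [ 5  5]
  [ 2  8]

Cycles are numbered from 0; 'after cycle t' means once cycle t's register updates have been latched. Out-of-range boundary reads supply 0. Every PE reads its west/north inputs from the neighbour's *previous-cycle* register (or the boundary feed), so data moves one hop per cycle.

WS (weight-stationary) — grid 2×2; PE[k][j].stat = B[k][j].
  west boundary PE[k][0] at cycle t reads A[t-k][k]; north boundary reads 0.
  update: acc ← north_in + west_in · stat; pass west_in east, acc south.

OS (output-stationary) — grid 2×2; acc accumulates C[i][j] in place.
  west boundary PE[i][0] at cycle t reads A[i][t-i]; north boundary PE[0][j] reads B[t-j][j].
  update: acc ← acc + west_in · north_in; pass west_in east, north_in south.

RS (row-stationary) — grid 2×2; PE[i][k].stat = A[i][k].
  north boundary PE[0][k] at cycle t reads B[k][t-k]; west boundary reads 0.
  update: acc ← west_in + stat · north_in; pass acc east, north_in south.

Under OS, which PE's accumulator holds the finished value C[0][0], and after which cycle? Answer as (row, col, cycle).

Under OS, C[0][0] lands at PE[0][0]:
  @0  [0,0]  acc 20  |  →4  ↓5
  @1  [0,0]  acc 24  |  →2  ↓2

(row, col, cycle) = (0, 0, 1)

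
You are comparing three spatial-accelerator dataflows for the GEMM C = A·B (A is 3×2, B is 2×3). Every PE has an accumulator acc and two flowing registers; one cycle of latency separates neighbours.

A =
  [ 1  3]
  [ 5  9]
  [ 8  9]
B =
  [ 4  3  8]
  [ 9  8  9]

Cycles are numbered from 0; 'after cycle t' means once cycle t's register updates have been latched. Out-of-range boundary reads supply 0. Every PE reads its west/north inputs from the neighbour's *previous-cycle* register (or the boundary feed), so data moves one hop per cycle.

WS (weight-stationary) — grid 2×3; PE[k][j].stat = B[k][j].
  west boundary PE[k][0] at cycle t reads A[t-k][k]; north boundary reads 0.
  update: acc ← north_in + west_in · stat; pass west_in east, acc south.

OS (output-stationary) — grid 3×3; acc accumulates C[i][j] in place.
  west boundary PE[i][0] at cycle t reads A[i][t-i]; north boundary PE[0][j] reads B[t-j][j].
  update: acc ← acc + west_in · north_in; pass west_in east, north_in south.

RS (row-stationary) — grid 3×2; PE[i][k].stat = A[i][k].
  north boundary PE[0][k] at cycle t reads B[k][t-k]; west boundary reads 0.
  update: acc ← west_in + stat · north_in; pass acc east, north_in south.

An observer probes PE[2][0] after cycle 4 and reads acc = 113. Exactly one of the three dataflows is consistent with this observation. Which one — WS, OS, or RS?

WS (2×3): PE[2][0] does not exist.
— OS: 3×3; PE[2][0] trace:
  t=0 PE[2][0]: acc=0 h=0 v=0
  t=1 PE[2][0]: acc=0 h=0 v=0
  t=2 PE[2][0]: acc=32 h=8 v=4
  t=3 PE[2][0]: acc=113 h=9 v=9
  t=4 PE[2][0]: acc=113 h=0 v=0
— RS: 3×2; PE[2][0] trace:
  t=0 PE[2][0]: acc=0 h=0 v=0
  t=1 PE[2][0]: acc=0 h=0 v=0
  t=2 PE[2][0]: acc=32 h=32 v=4
  t=3 PE[2][0]: acc=24 h=24 v=3
  t=4 PE[2][0]: acc=64 h=64 v=8

dataflow = OS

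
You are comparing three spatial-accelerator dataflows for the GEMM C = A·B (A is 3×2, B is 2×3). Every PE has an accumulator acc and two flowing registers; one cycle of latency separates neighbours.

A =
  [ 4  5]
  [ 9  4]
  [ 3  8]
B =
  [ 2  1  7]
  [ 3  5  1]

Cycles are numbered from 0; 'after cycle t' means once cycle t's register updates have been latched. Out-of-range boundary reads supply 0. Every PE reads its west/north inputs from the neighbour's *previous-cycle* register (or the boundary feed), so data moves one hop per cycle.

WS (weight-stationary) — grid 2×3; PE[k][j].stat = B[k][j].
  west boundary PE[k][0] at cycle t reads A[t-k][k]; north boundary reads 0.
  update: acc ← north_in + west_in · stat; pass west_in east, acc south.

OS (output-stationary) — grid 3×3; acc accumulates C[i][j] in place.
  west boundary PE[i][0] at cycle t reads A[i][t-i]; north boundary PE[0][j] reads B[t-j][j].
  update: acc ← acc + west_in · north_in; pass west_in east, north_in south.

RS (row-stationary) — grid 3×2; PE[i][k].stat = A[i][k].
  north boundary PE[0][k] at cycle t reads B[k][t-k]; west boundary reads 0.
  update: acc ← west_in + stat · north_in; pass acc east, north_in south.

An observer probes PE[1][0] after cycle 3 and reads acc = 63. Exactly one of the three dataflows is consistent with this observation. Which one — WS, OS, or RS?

WS [2×3] PE[1][0] across cycles:
  0: (1,0).acc=0  regs=<0,0>
  1: (1,0).acc=23  regs=<5,23>
  2: (1,0).acc=30  regs=<4,30>
  3: (1,0).acc=30  regs=<8,30>
OS [3×3] PE[1][0] across cycles:
  0: (1,0).acc=0  regs=<0,0>
  1: (1,0).acc=18  regs=<9,2>
  2: (1,0).acc=30  regs=<4,3>
  3: (1,0).acc=30  regs=<0,0>
RS [3×2] PE[1][0] across cycles:
  0: (1,0).acc=0  regs=<0,0>
  1: (1,0).acc=18  regs=<18,2>
  2: (1,0).acc=9  regs=<9,1>
  3: (1,0).acc=63  regs=<63,7>

dataflow = RS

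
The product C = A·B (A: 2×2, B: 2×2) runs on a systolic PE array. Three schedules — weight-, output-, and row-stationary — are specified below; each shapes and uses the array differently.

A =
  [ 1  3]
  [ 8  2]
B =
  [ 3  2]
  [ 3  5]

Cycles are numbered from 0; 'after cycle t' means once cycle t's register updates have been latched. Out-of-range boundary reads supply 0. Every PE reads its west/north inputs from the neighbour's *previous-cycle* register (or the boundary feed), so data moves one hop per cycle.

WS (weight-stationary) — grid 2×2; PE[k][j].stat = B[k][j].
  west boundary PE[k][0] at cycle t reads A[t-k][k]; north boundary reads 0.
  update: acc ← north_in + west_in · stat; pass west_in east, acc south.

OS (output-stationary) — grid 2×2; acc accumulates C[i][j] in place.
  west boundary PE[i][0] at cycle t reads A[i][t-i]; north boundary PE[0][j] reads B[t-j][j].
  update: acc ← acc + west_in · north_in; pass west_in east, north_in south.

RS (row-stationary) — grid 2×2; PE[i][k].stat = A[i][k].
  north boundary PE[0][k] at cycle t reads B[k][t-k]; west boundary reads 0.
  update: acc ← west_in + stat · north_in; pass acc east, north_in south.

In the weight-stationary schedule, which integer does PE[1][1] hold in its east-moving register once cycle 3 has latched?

WS on a 2×2 grid — tracing PE[1][1] and its feeders:
  step 0 · PE0,1: acc=0; fwd→0 fwd↓0
  step 0 · PE1,0: acc=0; fwd→0 fwd↓0
  step 0 · PE1,1: acc=0; fwd→0 fwd↓0
  step 1 · PE0,1: acc=2; fwd→1 fwd↓2
  step 1 · PE1,0: acc=12; fwd→3 fwd↓12
  step 1 · PE1,1: acc=0; fwd→0 fwd↓0
  step 2 · PE0,1: acc=16; fwd→8 fwd↓16
  step 2 · PE1,0: acc=30; fwd→2 fwd↓30
  step 2 · PE1,1: acc=17; fwd→3 fwd↓17
  step 3 · PE0,1: acc=0; fwd→0 fwd↓0
  step 3 · PE1,0: acc=0; fwd→0 fwd↓0
  step 3 · PE1,1: acc=26; fwd→2 fwd↓26

register = 2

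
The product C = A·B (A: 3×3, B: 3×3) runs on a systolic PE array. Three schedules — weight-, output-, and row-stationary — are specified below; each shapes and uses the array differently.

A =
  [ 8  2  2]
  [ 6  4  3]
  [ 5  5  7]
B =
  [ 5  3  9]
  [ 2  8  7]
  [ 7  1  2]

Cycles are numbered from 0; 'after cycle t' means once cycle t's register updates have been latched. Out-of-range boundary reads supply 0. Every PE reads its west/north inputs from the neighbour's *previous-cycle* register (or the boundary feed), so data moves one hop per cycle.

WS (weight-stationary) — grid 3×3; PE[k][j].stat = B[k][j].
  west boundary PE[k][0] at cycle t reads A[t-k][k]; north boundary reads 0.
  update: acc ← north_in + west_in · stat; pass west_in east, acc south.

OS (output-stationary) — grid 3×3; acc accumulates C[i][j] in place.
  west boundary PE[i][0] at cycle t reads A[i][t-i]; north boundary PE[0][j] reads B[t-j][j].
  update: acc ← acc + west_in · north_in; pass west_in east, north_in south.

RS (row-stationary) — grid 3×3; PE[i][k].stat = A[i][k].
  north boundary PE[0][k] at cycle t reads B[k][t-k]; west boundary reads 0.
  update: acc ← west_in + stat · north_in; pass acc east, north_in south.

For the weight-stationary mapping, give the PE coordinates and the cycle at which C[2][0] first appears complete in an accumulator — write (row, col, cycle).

Under WS, C[2][0] lands at PE[2][0]:
  after 0 — PE[2][0] acc=0, pass-E 0, pass-S 0
  after 1 — PE[2][0] acc=0, pass-E 0, pass-S 0
  after 2 — PE[2][0] acc=58, pass-E 2, pass-S 58
  after 3 — PE[2][0] acc=59, pass-E 3, pass-S 59
  after 4 — PE[2][0] acc=84, pass-E 7, pass-S 84

(row, col, cycle) = (2, 0, 4)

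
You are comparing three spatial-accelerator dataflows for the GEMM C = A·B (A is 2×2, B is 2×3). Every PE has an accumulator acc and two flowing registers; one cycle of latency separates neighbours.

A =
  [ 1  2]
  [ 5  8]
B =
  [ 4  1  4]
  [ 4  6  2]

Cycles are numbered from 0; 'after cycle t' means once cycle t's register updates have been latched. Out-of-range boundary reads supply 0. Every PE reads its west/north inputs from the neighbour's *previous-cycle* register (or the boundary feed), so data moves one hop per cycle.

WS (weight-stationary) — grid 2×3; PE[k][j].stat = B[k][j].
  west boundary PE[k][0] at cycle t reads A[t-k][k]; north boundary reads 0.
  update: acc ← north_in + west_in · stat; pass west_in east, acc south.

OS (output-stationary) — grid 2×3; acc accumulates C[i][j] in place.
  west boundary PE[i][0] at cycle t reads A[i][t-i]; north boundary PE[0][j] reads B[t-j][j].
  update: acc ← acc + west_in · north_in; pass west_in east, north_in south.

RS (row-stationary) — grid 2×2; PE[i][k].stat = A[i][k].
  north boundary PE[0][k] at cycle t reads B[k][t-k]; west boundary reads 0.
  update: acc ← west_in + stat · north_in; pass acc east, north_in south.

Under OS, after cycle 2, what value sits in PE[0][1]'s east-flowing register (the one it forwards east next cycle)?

OS (2×3). Following PE[0][1] plus its west/north inputs:
  t=0 PE[0][0]: acc=4 h=1 v=4
  t=0 PE[0][1]: acc=0 h=0 v=0
  t=1 PE[0][0]: acc=12 h=2 v=4
  t=1 PE[0][1]: acc=1 h=1 v=1
  t=2 PE[0][0]: acc=12 h=0 v=0
  t=2 PE[0][1]: acc=13 h=2 v=6

register = 2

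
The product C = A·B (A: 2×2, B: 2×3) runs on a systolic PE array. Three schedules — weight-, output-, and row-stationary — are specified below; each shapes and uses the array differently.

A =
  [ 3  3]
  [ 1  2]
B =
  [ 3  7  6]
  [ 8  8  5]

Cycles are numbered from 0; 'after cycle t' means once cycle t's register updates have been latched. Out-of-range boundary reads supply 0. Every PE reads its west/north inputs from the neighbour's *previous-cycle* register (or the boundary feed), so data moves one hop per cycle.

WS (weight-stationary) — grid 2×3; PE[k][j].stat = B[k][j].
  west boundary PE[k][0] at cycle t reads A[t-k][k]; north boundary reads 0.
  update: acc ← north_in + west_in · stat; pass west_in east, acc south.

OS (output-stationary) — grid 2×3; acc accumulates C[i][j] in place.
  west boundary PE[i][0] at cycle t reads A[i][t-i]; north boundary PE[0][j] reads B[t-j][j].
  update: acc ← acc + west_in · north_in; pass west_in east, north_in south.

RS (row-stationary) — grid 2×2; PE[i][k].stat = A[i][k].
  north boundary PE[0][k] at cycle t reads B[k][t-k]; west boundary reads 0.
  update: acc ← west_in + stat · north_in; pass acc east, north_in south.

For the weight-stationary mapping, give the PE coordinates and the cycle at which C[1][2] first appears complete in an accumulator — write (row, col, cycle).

WS — PE[1][2] is where C[1][2] collects:
  step 0 · PE1,2: acc=0; fwd→0 fwd↓0
  step 1 · PE1,2: acc=0; fwd→0 fwd↓0
  step 2 · PE1,2: acc=0; fwd→0 fwd↓0
  step 3 · PE1,2: acc=33; fwd→3 fwd↓33
  step 4 · PE1,2: acc=16; fwd→2 fwd↓16

(row, col, cycle) = (1, 2, 4)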